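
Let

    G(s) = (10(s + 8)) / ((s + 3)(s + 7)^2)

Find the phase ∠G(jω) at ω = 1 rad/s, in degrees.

At s = j1: numerator = 80 + j10, denominator = 130 + j90.
∠G = ∠num − ∠den = 7.1250° − (34.695°) = -27.57°.

∠G(j1) ≈ -27.57°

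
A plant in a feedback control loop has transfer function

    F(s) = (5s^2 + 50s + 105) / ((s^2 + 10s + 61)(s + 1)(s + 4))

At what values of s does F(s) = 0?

s = -7, -3

Set the numerator to zero: 5s^2 + 50s + 105 = 0, i.e. 5·(s^2 + 10s + 21) = 0.
Factoring: (s + 7)(s + 3) = 0.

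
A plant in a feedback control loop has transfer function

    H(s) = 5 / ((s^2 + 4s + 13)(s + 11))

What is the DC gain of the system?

At s = 0 each factor (s + a) contributes a and each (s^2 + bs + c) contributes c.
H(0) = 5·1 / ((13) · (11)) = 5/143 = 5/143.

H(0) = 5/143 ≈ 0.03497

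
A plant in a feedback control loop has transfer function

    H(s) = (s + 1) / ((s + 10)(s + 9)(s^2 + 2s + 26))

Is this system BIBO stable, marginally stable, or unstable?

stable

The poles can be read from the denominator factors: s = -10, -9, -1 ± 5j.
Since all poles lie strictly in the left half-plane, the system is stable.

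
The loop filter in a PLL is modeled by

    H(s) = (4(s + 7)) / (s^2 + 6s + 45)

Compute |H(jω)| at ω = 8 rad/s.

|H(j8)| ≈ 0.8237

Substitute s = j8: numerator = 28 + j32, denominator = -19 + j48.
|H(j8)| = |28 + j32| / |-19 + j48| = 42.521 / 51.624 ≈ 0.8237.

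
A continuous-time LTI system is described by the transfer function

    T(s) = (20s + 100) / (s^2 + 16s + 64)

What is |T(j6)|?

|T(j6)| ≈ 1.562

Substitute s = j6: numerator = 100 + j120, denominator = 28 + j96.
|T(j6)| = |100 + j120| / |28 + j96| = 156.20 / 100 ≈ 1.562.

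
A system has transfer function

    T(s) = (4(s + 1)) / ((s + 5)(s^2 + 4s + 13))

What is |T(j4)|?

|T(j4)| ≈ 0.1582

Substitute s = j4: numerator = 4 + j16, denominator = -79 + j68.
|T(j4)| = |4 + j16| / |-79 + j68| = 16.492 / 104.24 ≈ 0.1582.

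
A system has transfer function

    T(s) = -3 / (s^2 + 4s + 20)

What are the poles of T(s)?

s = -2 ± 4j

The poles are the roots of the denominator s^2 + 4s + 20 = 0.
Using the quadratic formula: s = (-4 ± √(-64))/2 = -2 ± 4j.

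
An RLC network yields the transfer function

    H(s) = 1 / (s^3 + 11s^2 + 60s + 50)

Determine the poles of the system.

The poles are the roots of the denominator s^3 + 11s^2 + 60s + 50 = 0.
Trying s = -1: the polynomial evaluates to 0, so (s + 1) is a factor.
Dividing out leaves s^2 + 10s + 50 = 0.
The quadratic formula then gives s = -5 ± 5j.

s = -5 ± 5j, -1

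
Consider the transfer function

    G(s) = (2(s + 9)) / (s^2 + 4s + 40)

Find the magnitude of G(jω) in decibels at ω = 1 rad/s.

Substitute s = j1: numerator = 18 + j2, denominator = 39 + j4.
|G(j1)| = |18 + j2| / |39 + j4| = 18.111 / 39.205 ≈ 0.4620.
In decibels: 20·log₁₀(0.4620) ≈ -6.71 dB.

|G(j1)|_dB ≈ -6.71 dB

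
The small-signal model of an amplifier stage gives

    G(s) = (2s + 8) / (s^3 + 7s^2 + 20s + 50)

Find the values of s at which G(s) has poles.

s = -5, -1 ± 3j

The poles are the roots of the denominator s^3 + 7s^2 + 20s + 50 = 0.
Trying s = -5: the polynomial evaluates to 0, so (s + 5) is a factor.
Dividing out leaves s^2 + 2s + 10 = 0.
The quadratic formula then gives s = -1 ± 3j.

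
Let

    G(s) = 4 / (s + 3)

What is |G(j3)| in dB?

|G(j3)|_dB ≈ -0.512 dB

Substitute s = j3: numerator = 4, denominator = 3 + j3.
|G(j3)| = |4| / |3 + j3| = 4 / 4.2426 ≈ 0.9428.
In decibels: 20·log₁₀(0.9428) ≈ -0.512 dB.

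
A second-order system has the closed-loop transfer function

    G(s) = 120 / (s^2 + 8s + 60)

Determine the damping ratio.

ζ ≈ 0.5164

Compare the denominator to the standard form s^2 + 2ζωₙs + ωₙ².
ωₙ² = 60, so ωₙ = √60 ≈ 7.746 rad/s.
2ζωₙ = 8, so ζ = 8/(2·√60) ≈ 0.5164.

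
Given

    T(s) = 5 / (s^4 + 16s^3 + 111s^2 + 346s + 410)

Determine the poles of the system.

The poles are the roots of the denominator s^4 + 16s^3 + 111s^2 + 346s + 410 = 0.
No real roots exist; factor into two real quadratics: (s^2 + 10s + 41)(s^2 + 6s + 10) = 0.
Each quadratic gives a conjugate pair via the quadratic formula.

s = -5 + 4j, -5 - 4j, -3 + j, -3 - j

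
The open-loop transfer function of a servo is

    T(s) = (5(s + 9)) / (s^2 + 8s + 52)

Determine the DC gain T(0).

Set s = 0: T(0) = (45) / (52) = 45/52.

T(0) = 45/52 ≈ 0.8654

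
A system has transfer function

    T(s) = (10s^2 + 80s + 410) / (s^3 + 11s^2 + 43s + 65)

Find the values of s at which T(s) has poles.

The poles are the roots of the denominator s^3 + 11s^2 + 43s + 65 = 0.
Trying s = -5: the polynomial evaluates to 0, so (s + 5) is a factor.
Dividing out leaves s^2 + 6s + 13 = 0.
The quadratic formula then gives s = -3 ± 2j.

s = -3 ± 2j, -5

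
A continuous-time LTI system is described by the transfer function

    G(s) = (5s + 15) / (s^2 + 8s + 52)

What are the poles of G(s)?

The poles are the roots of the denominator s^2 + 8s + 52 = 0.
Using the quadratic formula: s = (-8 ± √(-144))/2 = -4 ± 6j.

s = -4 + 6j, -4 - 6j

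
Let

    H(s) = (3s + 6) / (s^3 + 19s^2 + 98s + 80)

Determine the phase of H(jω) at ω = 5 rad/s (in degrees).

At s = j5: numerator = 6 + j15, denominator = -395 + j365.
∠H = ∠num − ∠den = 68.199° − (137.26°) = -69.06°.

∠H(j5) ≈ -69.06°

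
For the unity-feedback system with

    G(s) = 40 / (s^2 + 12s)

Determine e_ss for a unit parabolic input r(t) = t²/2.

e_ss = ∞

G(s) has one pole at the origin.
This is a Type 1 system; Ka = lim_{s→0} s^2·G(s) = 0, so the steady-state error for a parabola input is infinite.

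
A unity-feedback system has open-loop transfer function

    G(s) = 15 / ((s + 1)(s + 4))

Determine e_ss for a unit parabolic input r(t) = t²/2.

G(s) has no poles at the origin.
This is a Type 0 system; Ka = lim_{s→0} s^2·G(s) = 0, so the steady-state error for a parabola input is infinite.

e_ss = ∞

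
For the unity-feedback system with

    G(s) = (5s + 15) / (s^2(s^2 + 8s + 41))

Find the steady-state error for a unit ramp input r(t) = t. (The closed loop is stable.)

e_ss = 0

G(s) has 2 poles at the origin.
This is a Type 2 system; for a ramp input the steady-state error is zero.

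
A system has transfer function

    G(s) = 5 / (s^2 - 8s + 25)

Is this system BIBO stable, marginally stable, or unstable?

unstable

The denominator s^2 - 8s + 25 factors as (s^2 - 8s + 25), giving poles at s = 4 + 3j, 4 - 3j.
Since the pole(s) at s = 4 + 3j, 4 - 3j lie in the right half-plane, the system is unstable.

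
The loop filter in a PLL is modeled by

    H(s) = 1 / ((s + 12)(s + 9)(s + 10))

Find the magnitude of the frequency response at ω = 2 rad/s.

Substitute s = j2: numerator = 1, denominator = 956 + j628.
|H(j2)| = |1| / |956 + j628| = 1 / 1143.8 ≈ 0.0008743.

|H(j2)| ≈ 0.0008743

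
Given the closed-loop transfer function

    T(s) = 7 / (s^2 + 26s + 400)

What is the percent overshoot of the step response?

Comparing s^2 + 26s + 400 to s^2 + 2ζωₙs + ωₙ²: ωₙ = 20 rad/s and ζ = 26/(2·20) = 0.65.
%OS = 100·exp(−πζ/√(1−ζ²)) = 100·exp(−π·0.65/√(1−0.65²)) ≈ 6.81%.

%OS ≈ 6.81%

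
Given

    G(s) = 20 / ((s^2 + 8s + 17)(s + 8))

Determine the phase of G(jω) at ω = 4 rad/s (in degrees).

At s = j4: numerator = 20, denominator = -120 + j260.
∠G = ∠num − ∠den = 0° − (114.78°) = -114.8°.

∠G(j4) ≈ -114.8°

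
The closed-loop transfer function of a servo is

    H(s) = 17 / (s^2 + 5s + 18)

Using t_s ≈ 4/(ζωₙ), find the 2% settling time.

Comparing s^2 + 5s + 18 to s^2 + 2ζωₙs + ωₙ²: ωₙ = √18 ≈ 4.243 rad/s and ζ = 5/(2·√18) ≈ 0.5893.
ζωₙ = 5/2 = 2.5, so t_s ≈ 4/(ζωₙ) = 4/2.5 = 1.600 s.

t_s ≈ 1.600 s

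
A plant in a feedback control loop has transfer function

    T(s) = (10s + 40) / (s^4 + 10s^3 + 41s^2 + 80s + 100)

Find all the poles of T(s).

s = -4 + 2j, -4 - 2j, -1 + 2j, -1 - 2j

The poles are the roots of the denominator s^4 + 10s^3 + 41s^2 + 80s + 100 = 0.
No real roots exist; factor into two real quadratics: (s^2 + 8s + 20)(s^2 + 2s + 5) = 0.
Each quadratic gives a conjugate pair via the quadratic formula.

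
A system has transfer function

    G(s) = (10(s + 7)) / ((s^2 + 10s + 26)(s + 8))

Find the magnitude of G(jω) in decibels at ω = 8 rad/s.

|G(j8)|_dB ≈ -19.5 dB

Substitute s = j8: numerator = 70 + j80, denominator = -944 + j336.
|G(j8)| = |70 + j80| / |-944 + j336| = 106.30 / 1002.0 ≈ 0.1061.
In decibels: 20·log₁₀(0.1061) ≈ -19.5 dB.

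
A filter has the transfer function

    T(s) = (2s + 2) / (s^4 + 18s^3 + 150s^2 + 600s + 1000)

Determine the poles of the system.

The poles are the roots of the denominator s^4 + 18s^3 + 150s^2 + 600s + 1000 = 0.
No real roots exist; factor into two real quadratics: (s^2 + 10s + 50)(s^2 + 8s + 20) = 0.
Each quadratic gives a conjugate pair via the quadratic formula.

s = -5 + 5j, -5 - 5j, -4 + 2j, -4 - 2j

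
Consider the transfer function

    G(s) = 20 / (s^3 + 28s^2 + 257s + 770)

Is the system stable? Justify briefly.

The denominator s^3 + 28s^2 + 257s + 770 factors as (s + 10)(s + 7)(s + 11), giving poles at s = -10, -7, -11.
Since all poles lie strictly in the left half-plane, the system is stable.

stable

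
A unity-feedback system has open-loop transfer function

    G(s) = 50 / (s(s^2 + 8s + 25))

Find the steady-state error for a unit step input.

e_ss = 0

G(s) has one pole at the origin.
This is a Type 1 system; for a step input the steady-state error is zero.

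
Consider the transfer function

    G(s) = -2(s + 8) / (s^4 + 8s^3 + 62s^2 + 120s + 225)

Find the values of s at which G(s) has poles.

The poles are the roots of the denominator s^4 + 8s^3 + 62s^2 + 120s + 225 = 0.
No real roots exist; factor into two real quadratics: (s^2 + 6s + 45)(s^2 + 2s + 5) = 0.
Each quadratic gives a conjugate pair via the quadratic formula.

s = -3 + 6j, -3 - 6j, -1 + 2j, -1 - 2j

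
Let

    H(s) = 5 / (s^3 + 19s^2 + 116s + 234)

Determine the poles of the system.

The poles are the roots of the denominator s^3 + 19s^2 + 116s + 234 = 0.
Trying s = -9: the polynomial evaluates to 0, so (s + 9) is a factor.
Dividing out leaves s^2 + 10s + 26 = 0.
The quadratic formula then gives s = -5 ± 1j.

s = -5 + j, -5 - j, -9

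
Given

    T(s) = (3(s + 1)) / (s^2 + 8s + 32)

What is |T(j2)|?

Substitute s = j2: numerator = 3 + j6, denominator = 28 + j16.
|T(j2)| = |3 + j6| / |28 + j16| = 6.7082 / 32.249 ≈ 0.2080.

|T(j2)| ≈ 0.2080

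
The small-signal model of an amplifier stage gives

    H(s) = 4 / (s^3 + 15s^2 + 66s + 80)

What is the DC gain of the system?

H(0) = 1/20 ≈ 0.05000

Set s = 0: H(0) = (4) / (80) = 1/20.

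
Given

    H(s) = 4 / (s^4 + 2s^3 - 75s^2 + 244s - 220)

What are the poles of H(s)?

s = 2, 5, -11, 2

The poles are the roots of the denominator s^4 + 2s^3 - 75s^2 + 244s - 220 = 0.
Trying s = 2: the polynomial evaluates to 0, so (s - 2) is a factor.
Dividing out leaves s^3 + 4s^2 - 67s + 110 = 0.
This factors further as (s - 5)(s + 11)(s - 2) = 0.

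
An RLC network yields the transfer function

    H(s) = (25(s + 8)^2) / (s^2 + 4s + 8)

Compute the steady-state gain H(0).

Set s = 0: H(0) = (1600) / (8) = 200.

H(0) = 200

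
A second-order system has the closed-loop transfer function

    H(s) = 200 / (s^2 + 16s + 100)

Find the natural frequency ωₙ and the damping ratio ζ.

ωₙ = 10 rad/s, ζ = 0.8

Compare the denominator to the standard form s^2 + 2ζωₙs + ωₙ².
ωₙ² = 100, so ωₙ = 10 rad/s.
2ζωₙ = 16, so ζ = 16/(2·10) = 0.8.
With ζ = 0.8 the response is underdamped.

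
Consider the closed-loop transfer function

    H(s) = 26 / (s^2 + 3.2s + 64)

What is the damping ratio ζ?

ζ = 0.2

Compare the denominator to the standard form s^2 + 2ζωₙs + ωₙ².
ωₙ² = 64, so ωₙ = 8 rad/s.
2ζωₙ = 3.2, so ζ = 3.2/(2·8) = 0.2.
With ζ = 0.2 the response is underdamped.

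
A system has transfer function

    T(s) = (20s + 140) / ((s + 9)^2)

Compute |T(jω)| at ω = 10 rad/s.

Substitute s = j10: numerator = 140 + j200, denominator = -19 + j180.
|T(j10)| = |140 + j200| / |-19 + j180| = 244.13 / 181 ≈ 1.349.

|T(j10)| ≈ 1.349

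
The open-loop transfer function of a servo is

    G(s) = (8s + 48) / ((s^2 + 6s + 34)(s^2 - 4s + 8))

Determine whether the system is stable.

unstable

The poles can be read from the denominator factors: s = -3 ± 5j, 2 ± 2j.
Since the pole(s) at s = 2 + 2j, 2 - 2j lie in the right half-plane, the system is unstable.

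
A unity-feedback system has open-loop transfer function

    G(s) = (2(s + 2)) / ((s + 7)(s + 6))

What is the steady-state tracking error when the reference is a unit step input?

G(s) has no poles at the origin.
This is a Type 0 system. Kp = lim_{s→0} G(s) = 4/42 = 2/21.
e_ss = 1/(1 + Kp) = 1/(1 + 2/21) = 21/23 ≈ 0.9130.

e_ss = 0.9130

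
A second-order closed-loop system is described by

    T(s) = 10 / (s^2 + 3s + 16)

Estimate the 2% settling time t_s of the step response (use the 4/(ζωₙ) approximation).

Comparing s^2 + 3s + 16 to s^2 + 2ζωₙs + ωₙ²: ωₙ = 4 rad/s and ζ = 3/(2·4) = 0.375.
ζωₙ = 3/2 = 1.5, so t_s ≈ 4/(ζωₙ) = 4/1.5 ≈ 2.667 s.

t_s ≈ 2.667 s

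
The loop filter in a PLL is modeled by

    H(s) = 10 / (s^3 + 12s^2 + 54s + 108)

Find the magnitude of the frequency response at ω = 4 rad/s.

Substitute s = j4: numerator = 10, denominator = -84 + j152.
|H(j4)| = |10| / |-84 + j152| = 10 / 173.67 ≈ 0.05758.

|H(j4)| ≈ 0.05758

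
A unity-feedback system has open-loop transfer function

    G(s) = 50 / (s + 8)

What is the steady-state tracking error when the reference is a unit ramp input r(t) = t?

e_ss = ∞

G(s) has no poles at the origin.
This is a Type 0 system; Kv = lim_{s→0} s·G(s) = 0, so the steady-state error for a ramp input is infinite.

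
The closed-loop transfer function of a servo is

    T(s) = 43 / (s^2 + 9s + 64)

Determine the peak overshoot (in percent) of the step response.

%OS ≈ 11.8%

Comparing s^2 + 9s + 64 to s^2 + 2ζωₙs + ωₙ²: ωₙ = 8 rad/s and ζ = 9/(2·8) = 0.5625.
%OS = 100·exp(−πζ/√(1−ζ²)) = 100·exp(−π·0.5625/√(1−0.5625²)) ≈ 11.8%.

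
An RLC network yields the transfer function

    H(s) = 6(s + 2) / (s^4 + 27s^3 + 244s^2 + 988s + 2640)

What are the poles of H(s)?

The poles are the roots of the denominator s^4 + 27s^3 + 244s^2 + 988s + 2640 = 0.
Trying s = -11: the polynomial evaluates to 0, so (s + 11) is a factor.
Dividing out leaves s^3 + 16s^2 + 68s + 240 = 0.
This factors further as (s^2 + 4s + 20)(s + 12) = 0.

s = -2 ± 4j, -11, -12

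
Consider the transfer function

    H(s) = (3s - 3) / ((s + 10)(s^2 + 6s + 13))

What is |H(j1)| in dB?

|H(j1)|_dB ≈ -30.0 dB

Substitute s = j1: numerator = -3 + j3, denominator = 114 + j72.
|H(j1)| = |-3 + j3| / |114 + j72| = 4.2426 / 134.83 ≈ 0.03147.
In decibels: 20·log₁₀(0.03147) ≈ -30.0 dB.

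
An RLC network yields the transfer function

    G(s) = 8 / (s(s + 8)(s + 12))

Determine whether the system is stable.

marginally stable

The poles can be read from the denominator factors: s = 0, -8, -12.
Since the simple pole(s) at s = 0 lie on the jω-axis with none in the right half-plane, the system is marginally stable.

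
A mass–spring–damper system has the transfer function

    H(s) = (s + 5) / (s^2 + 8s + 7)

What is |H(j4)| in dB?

|H(j4)|_dB ≈ -14.3 dB

Substitute s = j4: numerator = 5 + j4, denominator = -9 + j32.
|H(j4)| = |5 + j4| / |-9 + j32| = 6.4031 / 33.242 ≈ 0.1926.
In decibels: 20·log₁₀(0.1926) ≈ -14.3 dB.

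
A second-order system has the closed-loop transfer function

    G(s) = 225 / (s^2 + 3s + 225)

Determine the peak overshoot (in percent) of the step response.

%OS ≈ 72.9%

Comparing s^2 + 3s + 225 to s^2 + 2ζωₙs + ωₙ²: ωₙ = 15 rad/s and ζ = 3/(2·15) = 0.1.
%OS = 100·exp(−πζ/√(1−ζ²)) = 100·exp(−π·0.1/√(1−0.1²)) ≈ 72.9%.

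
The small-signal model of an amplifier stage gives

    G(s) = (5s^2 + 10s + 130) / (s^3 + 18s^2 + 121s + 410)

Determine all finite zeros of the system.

s = -1 + 5j, -1 - 5j

Set the numerator to zero: 5s^2 + 10s + 130 = 0, i.e. 5·(s^2 + 2s + 26) = 0.
Factoring: (s^2 + 2s + 26) = 0.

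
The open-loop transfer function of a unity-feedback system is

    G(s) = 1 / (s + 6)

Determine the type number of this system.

Type 0

The denominator has no factor of s at the origin — no free integrator — so this is a Type 0 system.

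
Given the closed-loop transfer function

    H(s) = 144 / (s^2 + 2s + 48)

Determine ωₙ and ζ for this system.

Compare the denominator to the standard form s^2 + 2ζωₙs + ωₙ².
ωₙ² = 48, so ωₙ = √48 ≈ 6.928 rad/s.
2ζωₙ = 2, so ζ = 2/(2·√48) ≈ 0.1443.
With ζ = 0.1443 the response is underdamped.

ωₙ ≈ 6.928 rad/s, ζ ≈ 0.1443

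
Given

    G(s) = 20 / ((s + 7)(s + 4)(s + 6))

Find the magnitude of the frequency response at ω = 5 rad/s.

Substitute s = j5: numerator = 20, denominator = -257 + j345.
|G(j5)| = |20| / |-257 + j345| = 20 / 430.20 ≈ 0.04649.

|G(j5)| ≈ 0.04649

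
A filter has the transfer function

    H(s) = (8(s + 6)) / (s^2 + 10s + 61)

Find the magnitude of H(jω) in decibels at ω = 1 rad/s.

Substitute s = j1: numerator = 48 + j8, denominator = 60 + j10.
|H(j1)| = |48 + j8| / |60 + j10| = 48.662 / 60.828 = 0.8000.
In decibels: 20·log₁₀(0.8000) ≈ -1.94 dB.

|H(j1)|_dB ≈ -1.94 dB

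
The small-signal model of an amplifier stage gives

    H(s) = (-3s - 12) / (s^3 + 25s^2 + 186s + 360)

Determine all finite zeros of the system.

Set the numerator to zero: -3s - 12 = 0, i.e. -3·(s + 4) = 0.
So s = -4.

s = -4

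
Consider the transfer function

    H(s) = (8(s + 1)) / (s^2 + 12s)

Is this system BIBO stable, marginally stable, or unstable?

The denominator s^2 + 12s factors as s(s + 12), giving poles at s = 0, -12.
Since the simple pole(s) at s = 0 lie on the jω-axis with none in the right half-plane, the system is marginally stable.

marginally stable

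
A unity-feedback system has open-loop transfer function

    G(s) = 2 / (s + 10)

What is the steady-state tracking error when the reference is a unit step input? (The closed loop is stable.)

G(s) has no poles at the origin.
This is a Type 0 system. Kp = lim_{s→0} G(s) = 2/10 = 1/5.
e_ss = 1/(1 + Kp) = 1/(1 + 1/5) = 5/6 ≈ 0.8333.

e_ss = 0.8333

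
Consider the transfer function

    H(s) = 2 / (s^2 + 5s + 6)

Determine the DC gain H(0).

Set s = 0: H(0) = (2) / (6) = 1/3.

H(0) = 1/3 ≈ 0.3333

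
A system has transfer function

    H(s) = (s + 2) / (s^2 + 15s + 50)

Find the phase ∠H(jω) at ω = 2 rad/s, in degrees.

At s = j2: numerator = 2 + j2, denominator = 46 + j30.
∠H = ∠num − ∠den = 45° − (33.111°) = 11.89°.

∠H(j2) ≈ 11.89°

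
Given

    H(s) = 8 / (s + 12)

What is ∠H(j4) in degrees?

At s = j4: numerator = 8, denominator = 12 + j4.
∠H = ∠num − ∠den = 0° − (18.435°) = -18.43°.

∠H(j4) ≈ -18.43°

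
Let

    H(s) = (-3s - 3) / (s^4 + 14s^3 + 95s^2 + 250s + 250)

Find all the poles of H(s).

s = -5 + 5j, -5 - 5j, -2 + j, -2 - j

The poles are the roots of the denominator s^4 + 14s^3 + 95s^2 + 250s + 250 = 0.
No real roots exist; factor into two real quadratics: (s^2 + 10s + 50)(s^2 + 4s + 5) = 0.
Each quadratic gives a conjugate pair via the quadratic formula.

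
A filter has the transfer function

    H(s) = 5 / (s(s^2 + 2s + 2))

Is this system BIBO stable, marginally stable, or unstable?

marginally stable

The poles can be read from the denominator factors: s = 0, -1 + j, -1 - j.
Since the simple pole(s) at s = 0 lie on the jω-axis with none in the right half-plane, the system is marginally stable.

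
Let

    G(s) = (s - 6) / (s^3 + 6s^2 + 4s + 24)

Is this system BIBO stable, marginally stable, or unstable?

marginally stable

The denominator s^3 + 6s^2 + 4s + 24 factors as (s^2 + 4)(s + 6), giving poles at s = ±2j, -6.
Since the simple pole(s) at s = ±2j lie on the jω-axis with none in the right half-plane, the system is marginally stable.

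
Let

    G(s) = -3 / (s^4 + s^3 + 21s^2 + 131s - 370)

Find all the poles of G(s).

s = 1 + 6j, 1 - 6j, 2, -5

The poles are the roots of the denominator s^4 + s^3 + 21s^2 + 131s - 370 = 0.
Trying s = 2: the polynomial evaluates to 0, so (s - 2) is a factor.
Dividing out leaves s^3 + 3s^2 + 27s + 185 = 0.
This factors further as (s^2 - 2s + 37)(s + 5) = 0.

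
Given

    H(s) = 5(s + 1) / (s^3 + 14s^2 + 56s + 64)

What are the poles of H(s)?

The poles are the roots of the denominator s^3 + 14s^2 + 56s + 64 = 0.
Trying s = -4: the polynomial evaluates to 0, so (s + 4) is a factor.
Dividing out leaves s^2 + 10s + 16 = 0.
Factoring the quadratic: (s + 8)(s + 2) = 0.

s = -4, -8, -2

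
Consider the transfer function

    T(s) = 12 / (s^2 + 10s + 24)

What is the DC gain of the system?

T(0) = 1/2 ≈ 0.5000

Set s = 0: T(0) = (12) / (24) = 1/2.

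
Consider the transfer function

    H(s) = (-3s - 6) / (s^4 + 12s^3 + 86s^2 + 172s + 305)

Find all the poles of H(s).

s = -1 + 2j, -1 - 2j, -5 + 6j, -5 - 6j

The poles are the roots of the denominator s^4 + 12s^3 + 86s^2 + 172s + 305 = 0.
No real roots exist; factor into two real quadratics: (s^2 + 2s + 5)(s^2 + 10s + 61) = 0.
Each quadratic gives a conjugate pair via the quadratic formula.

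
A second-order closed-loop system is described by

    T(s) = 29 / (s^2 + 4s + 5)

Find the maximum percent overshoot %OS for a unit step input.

%OS ≈ 0.187%

Comparing s^2 + 4s + 5 to s^2 + 2ζωₙs + ωₙ²: ωₙ = √5 ≈ 2.236 rad/s and ζ = 4/(2·√5) ≈ 0.8944.
%OS = 100·exp(−πζ/√(1−ζ²)) = 100·exp(−π·0.8944/√(1−0.8944²)) ≈ 0.187%.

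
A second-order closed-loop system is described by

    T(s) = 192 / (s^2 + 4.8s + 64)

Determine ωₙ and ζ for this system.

Compare the denominator to the standard form s^2 + 2ζωₙs + ωₙ².
ωₙ² = 64, so ωₙ = 8 rad/s.
2ζωₙ = 4.8, so ζ = 4.8/(2·8) = 0.3.
With ζ = 0.3 the response is underdamped.

ωₙ = 8 rad/s, ζ = 0.3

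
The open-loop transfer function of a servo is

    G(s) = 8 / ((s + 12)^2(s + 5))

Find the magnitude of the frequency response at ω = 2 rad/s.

Substitute s = j2: numerator = 8, denominator = 604 + j520.
|G(j2)| = |8| / |604 + j520| = 8 / 797.00 ≈ 0.01004.

|G(j2)| ≈ 0.01004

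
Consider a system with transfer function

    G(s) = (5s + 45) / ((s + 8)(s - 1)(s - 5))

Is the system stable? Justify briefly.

The poles can be read from the denominator factors: s = -8, 1, 5.
Since the pole(s) at s = 1, 5 lie in the right half-plane, the system is unstable.

unstable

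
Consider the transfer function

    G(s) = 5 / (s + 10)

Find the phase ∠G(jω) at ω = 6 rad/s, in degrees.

∠G(j6) ≈ -30.96°

At s = j6: numerator = 5, denominator = 10 + j6.
∠G = ∠num − ∠den = 0° − (30.964°) = -30.96°.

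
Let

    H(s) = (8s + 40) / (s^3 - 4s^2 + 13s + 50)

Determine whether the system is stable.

unstable

The denominator s^3 - 4s^2 + 13s + 50 factors as (s^2 - 6s + 25)(s + 2), giving poles at s = 3 + 4j, 3 - 4j, -2.
Since the pole(s) at s = 3 + 4j, 3 - 4j lie in the right half-plane, the system is unstable.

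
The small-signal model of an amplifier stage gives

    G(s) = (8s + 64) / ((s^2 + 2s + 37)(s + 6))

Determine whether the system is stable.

stable

The poles can be read from the denominator factors: s = -1 ± 6j, -6.
Since all poles lie strictly in the left half-plane, the system is stable.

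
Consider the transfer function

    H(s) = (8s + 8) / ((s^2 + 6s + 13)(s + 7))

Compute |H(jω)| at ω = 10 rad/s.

|H(j10)| ≈ 0.06232

Substitute s = j10: numerator = 8 + j80, denominator = -1209 - j450.
|H(j10)| = |8 + j80| / |-1209 - j450| = 80.399 / 1290.0 ≈ 0.06232.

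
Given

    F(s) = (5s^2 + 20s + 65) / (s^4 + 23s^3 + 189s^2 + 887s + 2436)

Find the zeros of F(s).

s = -2 ± 3j

Set the numerator to zero: 5s^2 + 20s + 65 = 0, i.e. 5·(s^2 + 4s + 13) = 0.
Factoring: (s^2 + 4s + 13) = 0.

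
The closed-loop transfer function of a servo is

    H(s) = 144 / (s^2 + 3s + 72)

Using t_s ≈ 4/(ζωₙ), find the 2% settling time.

t_s ≈ 2.667 s

Comparing s^2 + 3s + 72 to s^2 + 2ζωₙs + ωₙ²: ωₙ = √72 ≈ 8.485 rad/s and ζ = 3/(2·√72) ≈ 0.1768.
ζωₙ = 3/2 = 1.5, so t_s ≈ 4/(ζωₙ) = 4/1.5 ≈ 2.667 s.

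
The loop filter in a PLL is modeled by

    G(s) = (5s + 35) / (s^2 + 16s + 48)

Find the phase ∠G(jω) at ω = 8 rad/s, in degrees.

∠G(j8) ≈ -48.31°

At s = j8: numerator = 35 + j40, denominator = -16 + j128.
∠G = ∠num − ∠den = 48.814° − (97.125°) = -48.31°.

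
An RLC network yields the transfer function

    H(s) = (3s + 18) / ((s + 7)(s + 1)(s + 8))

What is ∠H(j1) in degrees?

∠H(j1) ≈ -50.79°

At s = j1: numerator = 18 + j3, denominator = 40 + j70.
∠H = ∠num − ∠den = 9.4623° − (60.255°) = -50.79°.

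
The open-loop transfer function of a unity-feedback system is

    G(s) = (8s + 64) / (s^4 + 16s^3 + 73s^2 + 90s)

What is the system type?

Type 1

Factor s from the denominator: s^4 + 16s^3 + 73s^2 + 90s = s·(s^3 + 16s^2 + 73s + 90).
There is 1 pole at the origin, so the system is Type 1.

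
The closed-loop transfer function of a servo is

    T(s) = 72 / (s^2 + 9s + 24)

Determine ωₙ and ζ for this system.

ωₙ ≈ 4.899 rad/s, ζ ≈ 0.9186

Compare the denominator to the standard form s^2 + 2ζωₙs + ωₙ².
ωₙ² = 24, so ωₙ = √24 ≈ 4.899 rad/s.
2ζωₙ = 9, so ζ = 9/(2·√24) ≈ 0.9186.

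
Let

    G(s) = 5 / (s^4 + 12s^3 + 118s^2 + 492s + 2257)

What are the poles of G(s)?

s = -1 ± 6j, -5 ± 6j

The poles are the roots of the denominator s^4 + 12s^3 + 118s^2 + 492s + 2257 = 0.
No real roots exist; factor into two real quadratics: (s^2 + 2s + 37)(s^2 + 10s + 61) = 0.
Each quadratic gives a conjugate pair via the quadratic formula.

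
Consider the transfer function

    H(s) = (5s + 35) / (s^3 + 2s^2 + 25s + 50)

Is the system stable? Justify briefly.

marginally stable

The denominator s^3 + 2s^2 + 25s + 50 factors as (s^2 + 25)(s + 2), giving poles at s = 5j, -5j, -2.
Since the simple pole(s) at s = ±5j lie on the jω-axis with none in the right half-plane, the system is marginally stable.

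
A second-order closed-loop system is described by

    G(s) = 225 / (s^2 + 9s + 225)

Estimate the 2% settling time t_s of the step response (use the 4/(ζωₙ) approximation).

Comparing s^2 + 9s + 225 to s^2 + 2ζωₙs + ωₙ²: ωₙ = 15 rad/s and ζ = 9/(2·15) = 0.3.
ζωₙ = 9/2 = 4.5, so t_s ≈ 4/(ζωₙ) = 4/4.5 ≈ 0.8889 s.

t_s ≈ 0.8889 s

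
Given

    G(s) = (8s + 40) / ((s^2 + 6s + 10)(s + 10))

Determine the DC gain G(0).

Set s = 0: G(0) = (40) / (100) = 2/5.

G(0) = 2/5 ≈ 0.4000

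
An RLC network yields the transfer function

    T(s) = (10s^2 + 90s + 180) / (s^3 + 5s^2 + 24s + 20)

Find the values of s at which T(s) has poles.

The poles are the roots of the denominator s^3 + 5s^2 + 24s + 20 = 0.
Trying s = -1: the polynomial evaluates to 0, so (s + 1) is a factor.
Dividing out leaves s^2 + 4s + 20 = 0.
The quadratic formula then gives s = -2 ± 4j.

s = -2 + 4j, -2 - 4j, -1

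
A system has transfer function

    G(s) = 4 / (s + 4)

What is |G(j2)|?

Substitute s = j2: numerator = 4, denominator = 4 + j2.
|G(j2)| = |4| / |4 + j2| = 4 / 4.4721 ≈ 0.8944.

|G(j2)| ≈ 0.8944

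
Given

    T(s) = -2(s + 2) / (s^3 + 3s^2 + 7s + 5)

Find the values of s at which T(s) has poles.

The poles are the roots of the denominator s^3 + 3s^2 + 7s + 5 = 0.
Trying s = -1: the polynomial evaluates to 0, so (s + 1) is a factor.
Dividing out leaves s^2 + 2s + 5 = 0.
The quadratic formula then gives s = -1 ± 2j.

s = -1 ± 2j, -1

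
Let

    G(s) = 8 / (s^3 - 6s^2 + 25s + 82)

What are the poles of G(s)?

s = -2, 4 ± 5j

The poles are the roots of the denominator s^3 - 6s^2 + 25s + 82 = 0.
Trying s = -2: the polynomial evaluates to 0, so (s + 2) is a factor.
Dividing out leaves s^2 - 8s + 41 = 0.
The quadratic formula then gives s = 4 ± 5j.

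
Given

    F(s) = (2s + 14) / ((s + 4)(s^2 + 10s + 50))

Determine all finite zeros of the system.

Set the numerator to zero: 2s + 14 = 0, i.e. 2·(s + 7) = 0.
So s = -7.

s = -7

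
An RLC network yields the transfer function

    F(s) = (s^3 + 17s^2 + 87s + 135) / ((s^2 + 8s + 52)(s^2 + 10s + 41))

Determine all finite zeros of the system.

s = -5, -3, -9

Set the numerator to zero: s^3 + 17s^2 + 87s + 135 = 0.
Factoring: (s + 5)(s + 3)(s + 9) = 0.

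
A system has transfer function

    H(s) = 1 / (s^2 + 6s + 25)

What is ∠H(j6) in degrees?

∠H(j6) ≈ -107.0°

At s = j6: numerator = 1, denominator = -11 + j36.
∠H = ∠num − ∠den = 0° − (106.99°) = -107.0°.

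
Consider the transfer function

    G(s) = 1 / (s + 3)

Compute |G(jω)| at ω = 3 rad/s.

|G(j3)| ≈ 0.2357

Substitute s = j3: numerator = 1, denominator = 3 + j3.
|G(j3)| = |1| / |3 + j3| = 1 / 4.2426 ≈ 0.2357.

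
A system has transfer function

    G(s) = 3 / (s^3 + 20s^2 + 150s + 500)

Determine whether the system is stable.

The denominator s^3 + 20s^2 + 150s + 500 factors as (s + 10)(s^2 + 10s + 50), giving poles at s = -10, -5 + 5j, -5 - 5j.
Since all poles lie strictly in the left half-plane, the system is stable.

stable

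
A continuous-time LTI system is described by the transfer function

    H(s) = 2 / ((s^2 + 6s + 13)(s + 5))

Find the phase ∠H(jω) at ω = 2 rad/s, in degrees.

At s = j2: numerator = 2, denominator = 21 + j78.
∠H = ∠num − ∠den = 0° − (74.932°) = -74.93°.

∠H(j2) ≈ -74.93°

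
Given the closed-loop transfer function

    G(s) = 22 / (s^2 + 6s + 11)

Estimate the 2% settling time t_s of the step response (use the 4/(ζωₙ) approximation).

t_s ≈ 1.333 s

Comparing s^2 + 6s + 11 to s^2 + 2ζωₙs + ωₙ²: ωₙ = √11 ≈ 3.317 rad/s and ζ = 6/(2·√11) ≈ 0.9045.
ζωₙ = 6/2 = 3, so t_s ≈ 4/(ζωₙ) = 4/3 ≈ 1.333 s.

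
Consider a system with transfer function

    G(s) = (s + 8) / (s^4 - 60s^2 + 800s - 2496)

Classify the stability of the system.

unstable

The denominator s^4 - 60s^2 + 800s - 2496 factors as (s^2 - 8s + 52)(s - 4)(s + 12), giving poles at s = 4 ± 6j, 4, -12.
Since the pole(s) at s = 4 ± 6j, 4 lie in the right half-plane, the system is unstable.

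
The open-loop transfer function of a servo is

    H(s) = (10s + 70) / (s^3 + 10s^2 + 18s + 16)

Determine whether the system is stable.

stable

The denominator s^3 + 10s^2 + 18s + 16 factors as (s^2 + 2s + 2)(s + 8), giving poles at s = -1 + j, -1 - j, -8.
Since all poles lie strictly in the left half-plane, the system is stable.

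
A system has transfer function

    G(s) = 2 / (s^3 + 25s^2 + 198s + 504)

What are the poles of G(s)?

s = -12, -7, -6

The poles are the roots of the denominator s^3 + 25s^2 + 198s + 504 = 0.
Trying s = -12: the polynomial evaluates to 0, so (s + 12) is a factor.
Dividing out leaves s^2 + 13s + 42 = 0.
Factoring the quadratic: (s + 7)(s + 6) = 0.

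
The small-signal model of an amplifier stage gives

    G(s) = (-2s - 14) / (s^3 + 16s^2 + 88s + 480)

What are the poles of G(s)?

s = -2 + 6j, -2 - 6j, -12

The poles are the roots of the denominator s^3 + 16s^2 + 88s + 480 = 0.
Trying s = -12: the polynomial evaluates to 0, so (s + 12) is a factor.
Dividing out leaves s^2 + 4s + 40 = 0.
The quadratic formula then gives s = -2 ± 6j.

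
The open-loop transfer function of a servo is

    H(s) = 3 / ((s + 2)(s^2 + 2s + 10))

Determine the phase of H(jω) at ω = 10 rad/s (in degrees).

∠H(j10) ≈ 113.8°

At s = j10: numerator = 3, denominator = -380 - j860.
∠H = ∠num − ∠den = 0° − (-113.84°) = 113.8°.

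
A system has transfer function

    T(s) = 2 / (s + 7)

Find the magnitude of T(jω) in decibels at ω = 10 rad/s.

Substitute s = j10: numerator = 2, denominator = 7 + j10.
|T(j10)| = |2| / |7 + j10| = 2 / 12.207 ≈ 0.1638.
In decibels: 20·log₁₀(0.1638) ≈ -15.7 dB.

|T(j10)|_dB ≈ -15.7 dB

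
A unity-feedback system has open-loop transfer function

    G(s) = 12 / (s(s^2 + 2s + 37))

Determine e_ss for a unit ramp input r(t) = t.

e_ss = 3.083

G(s) has one pole at the origin.
This is a Type 1 system. Kv = lim_{s→0} s·G(s) = 12/37.
e_ss = 1/Kv = 1/(12/37) = 37/12 ≈ 3.083.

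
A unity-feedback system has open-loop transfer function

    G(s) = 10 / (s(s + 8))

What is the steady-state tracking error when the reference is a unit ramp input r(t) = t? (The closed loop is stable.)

e_ss = 0.8000

G(s) has one pole at the origin.
This is a Type 1 system. Kv = lim_{s→0} s·G(s) = 10/8 = 5/4.
e_ss = 1/Kv = 1/(5/4) = 4/5 ≈ 0.8000.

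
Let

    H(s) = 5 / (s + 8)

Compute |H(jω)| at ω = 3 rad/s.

|H(j3)| ≈ 0.5852

Substitute s = j3: numerator = 5, denominator = 8 + j3.
|H(j3)| = |5| / |8 + j3| = 5 / 8.5440 ≈ 0.5852.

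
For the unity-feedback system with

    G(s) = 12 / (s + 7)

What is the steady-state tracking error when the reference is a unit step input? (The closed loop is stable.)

e_ss = 0.3684

G(s) has no poles at the origin.
This is a Type 0 system. Kp = lim_{s→0} G(s) = 12/7.
e_ss = 1/(1 + Kp) = 1/(1 + 12/7) = 7/19 ≈ 0.3684.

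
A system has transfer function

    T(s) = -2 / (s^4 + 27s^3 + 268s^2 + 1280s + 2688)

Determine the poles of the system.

s = -7, -4 ± 4j, -12

The poles are the roots of the denominator s^4 + 27s^3 + 268s^2 + 1280s + 2688 = 0.
Trying s = -7: the polynomial evaluates to 0, so (s + 7) is a factor.
Dividing out leaves s^3 + 20s^2 + 128s + 384 = 0.
This factors further as (s^2 + 8s + 32)(s + 12) = 0.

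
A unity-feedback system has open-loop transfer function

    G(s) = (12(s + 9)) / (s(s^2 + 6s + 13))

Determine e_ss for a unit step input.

G(s) has one pole at the origin.
This is a Type 1 system; for a step input the steady-state error is zero.

e_ss = 0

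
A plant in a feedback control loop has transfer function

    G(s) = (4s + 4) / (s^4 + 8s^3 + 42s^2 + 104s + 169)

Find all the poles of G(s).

The poles are the roots of the denominator s^4 + 8s^3 + 42s^2 + 104s + 169 = 0.
No real roots exist; factor into two real quadratics: (s^2 + 4s + 13)(s^2 + 4s + 13) = 0.
Each quadratic gives a conjugate pair via the quadratic formula.

s = -2 ± 3j, -2 ± 3j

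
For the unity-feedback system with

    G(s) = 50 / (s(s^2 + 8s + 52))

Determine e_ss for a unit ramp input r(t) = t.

e_ss = 1.040

G(s) has one pole at the origin.
This is a Type 1 system. Kv = lim_{s→0} s·G(s) = 50/52 = 25/26.
e_ss = 1/Kv = 1/(25/26) = 26/25 ≈ 1.040.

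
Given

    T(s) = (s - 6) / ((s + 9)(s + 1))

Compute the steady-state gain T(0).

T(0) = -2/3 ≈ -0.6667

At s = 0 each factor (s + a) contributes a and each (s^2 + bs + c) contributes c.
T(0) = 1·(-6) / ((9) · (1)) = -6/9 = -2/3.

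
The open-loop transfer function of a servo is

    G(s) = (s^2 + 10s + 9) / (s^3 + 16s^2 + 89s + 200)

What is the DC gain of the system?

G(0) = 9/200 ≈ 0.04500

Set s = 0: G(0) = (9) / (200) = 9/200.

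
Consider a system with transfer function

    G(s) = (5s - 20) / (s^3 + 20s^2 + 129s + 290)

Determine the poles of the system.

The poles are the roots of the denominator s^3 + 20s^2 + 129s + 290 = 0.
Trying s = -10: the polynomial evaluates to 0, so (s + 10) is a factor.
Dividing out leaves s^2 + 10s + 29 = 0.
The quadratic formula then gives s = -5 ± 2j.

s = -5 + 2j, -5 - 2j, -10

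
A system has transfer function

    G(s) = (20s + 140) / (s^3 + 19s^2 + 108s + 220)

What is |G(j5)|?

Substitute s = j5: numerator = 140 + j100, denominator = -255 + j415.
|G(j5)| = |140 + j100| / |-255 + j415| = 172.05 / 487.08 ≈ 0.3532.

|G(j5)| ≈ 0.3532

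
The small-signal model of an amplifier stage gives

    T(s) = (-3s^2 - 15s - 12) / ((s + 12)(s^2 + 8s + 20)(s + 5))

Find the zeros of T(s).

s = -1, -4

Set the numerator to zero: -3s^2 - 15s - 12 = 0, i.e. -3·(s^2 + 5s + 4) = 0.
Factoring: (s + 1)(s + 4) = 0.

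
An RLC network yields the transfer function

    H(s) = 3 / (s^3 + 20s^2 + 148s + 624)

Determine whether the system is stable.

stable

The denominator s^3 + 20s^2 + 148s + 624 factors as (s^2 + 8s + 52)(s + 12), giving poles at s = -4 ± 6j, -12.
Since all poles lie strictly in the left half-plane, the system is stable.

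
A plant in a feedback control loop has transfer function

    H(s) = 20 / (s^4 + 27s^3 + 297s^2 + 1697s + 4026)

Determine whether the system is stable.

stable

The denominator s^4 + 27s^3 + 297s^2 + 1697s + 4026 factors as (s + 6)(s^2 + 10s + 61)(s + 11), giving poles at s = -6, -5 ± 6j, -11.
Since all poles lie strictly in the left half-plane, the system is stable.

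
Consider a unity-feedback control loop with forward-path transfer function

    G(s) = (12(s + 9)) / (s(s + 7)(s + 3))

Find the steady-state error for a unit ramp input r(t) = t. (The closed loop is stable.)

e_ss = 0.1944

G(s) has one pole at the origin.
This is a Type 1 system. Kv = lim_{s→0} s·G(s) = 108/21 = 36/7.
e_ss = 1/Kv = 1/(36/7) = 7/36 ≈ 0.1944.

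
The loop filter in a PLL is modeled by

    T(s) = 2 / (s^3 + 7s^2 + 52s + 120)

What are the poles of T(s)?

s = -2 + 6j, -2 - 6j, -3

The poles are the roots of the denominator s^3 + 7s^2 + 52s + 120 = 0.
Trying s = -3: the polynomial evaluates to 0, so (s + 3) is a factor.
Dividing out leaves s^2 + 4s + 40 = 0.
The quadratic formula then gives s = -2 ± 6j.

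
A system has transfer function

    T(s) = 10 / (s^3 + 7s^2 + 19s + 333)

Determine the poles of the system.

The poles are the roots of the denominator s^3 + 7s^2 + 19s + 333 = 0.
Trying s = -9: the polynomial evaluates to 0, so (s + 9) is a factor.
Dividing out leaves s^2 - 2s + 37 = 0.
The quadratic formula then gives s = 1 ± 6j.

s = 1 + 6j, 1 - 6j, -9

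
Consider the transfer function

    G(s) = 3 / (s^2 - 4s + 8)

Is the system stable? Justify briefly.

The denominator s^2 - 4s + 8 factors as (s^2 - 4s + 8), giving poles at s = 2 ± 2j.
Since the pole(s) at s = 2 ± 2j lie in the right half-plane, the system is unstable.

unstable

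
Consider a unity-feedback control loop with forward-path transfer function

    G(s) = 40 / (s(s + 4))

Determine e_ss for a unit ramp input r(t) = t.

G(s) has one pole at the origin.
This is a Type 1 system. Kv = lim_{s→0} s·G(s) = 40/4 = 10.
e_ss = 1/Kv = 1/(10) = 1/10 ≈ 0.1000.

e_ss = 0.1000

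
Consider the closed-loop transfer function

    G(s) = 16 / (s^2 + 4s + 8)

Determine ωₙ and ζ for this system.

ωₙ ≈ 2.828 rad/s, ζ ≈ 0.7071

Compare the denominator to the standard form s^2 + 2ζωₙs + ωₙ².
ωₙ² = 8, so ωₙ = √8 ≈ 2.828 rad/s.
2ζωₙ = 4, so ζ = 4/(2·√8) ≈ 0.7071.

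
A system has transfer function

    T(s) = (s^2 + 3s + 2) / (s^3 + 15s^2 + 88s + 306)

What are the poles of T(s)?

The poles are the roots of the denominator s^3 + 15s^2 + 88s + 306 = 0.
Trying s = -9: the polynomial evaluates to 0, so (s + 9) is a factor.
Dividing out leaves s^2 + 6s + 34 = 0.
The quadratic formula then gives s = -3 ± 5j.

s = -3 ± 5j, -9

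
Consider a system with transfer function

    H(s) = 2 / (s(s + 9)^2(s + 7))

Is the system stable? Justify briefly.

marginally stable

The poles can be read from the denominator factors: s = 0, -9, -7, -9.
Since the simple pole(s) at s = 0 lie on the jω-axis with none in the right half-plane, the system is marginally stable.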